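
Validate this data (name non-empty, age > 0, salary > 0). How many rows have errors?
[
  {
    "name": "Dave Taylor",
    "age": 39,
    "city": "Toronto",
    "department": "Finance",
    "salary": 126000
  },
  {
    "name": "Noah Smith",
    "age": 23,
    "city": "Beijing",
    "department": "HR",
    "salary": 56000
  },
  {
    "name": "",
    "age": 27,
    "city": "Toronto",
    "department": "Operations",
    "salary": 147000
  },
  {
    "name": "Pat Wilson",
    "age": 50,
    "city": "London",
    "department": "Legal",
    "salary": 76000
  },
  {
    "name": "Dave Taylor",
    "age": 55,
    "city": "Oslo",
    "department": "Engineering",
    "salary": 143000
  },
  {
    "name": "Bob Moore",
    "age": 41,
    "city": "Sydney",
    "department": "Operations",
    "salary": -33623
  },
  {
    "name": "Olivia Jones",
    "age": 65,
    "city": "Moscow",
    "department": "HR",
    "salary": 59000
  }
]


Validating 7 records:
Rules: name non-empty, age > 0, salary > 0

  Row 1 (Dave Taylor): OK
  Row 2 (Noah Smith): OK
  Row 3 (???): empty name
  Row 4 (Pat Wilson): OK
  Row 5 (Dave Taylor): OK
  Row 6 (Bob Moore): negative salary: -33623
  Row 7 (Olivia Jones): OK

Total errors: 2

2 errors


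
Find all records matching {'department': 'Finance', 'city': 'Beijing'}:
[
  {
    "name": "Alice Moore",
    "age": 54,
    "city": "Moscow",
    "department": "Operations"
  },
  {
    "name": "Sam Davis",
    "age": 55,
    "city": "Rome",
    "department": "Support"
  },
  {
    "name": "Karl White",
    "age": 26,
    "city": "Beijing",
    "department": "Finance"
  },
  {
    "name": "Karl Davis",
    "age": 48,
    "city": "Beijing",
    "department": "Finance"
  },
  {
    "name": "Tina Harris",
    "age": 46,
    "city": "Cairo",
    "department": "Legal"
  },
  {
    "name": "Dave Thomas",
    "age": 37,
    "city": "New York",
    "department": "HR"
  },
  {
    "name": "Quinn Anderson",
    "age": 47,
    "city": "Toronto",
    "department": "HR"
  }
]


Search criteria: {'department': 'Finance', 'city': 'Beijing'}

Checking 7 records:
  Alice Moore: {department: Operations, city: Moscow}
  Sam Davis: {department: Support, city: Rome}
  Karl White: {department: Finance, city: Beijing} <-- MATCH
  Karl Davis: {department: Finance, city: Beijing} <-- MATCH
  Tina Harris: {department: Legal, city: Cairo}
  Dave Thomas: {department: HR, city: New York}
  Quinn Anderson: {department: HR, city: Toronto}

Matches: ["Karl White", "Karl Davis"]

["Karl White", "Karl Davis"]


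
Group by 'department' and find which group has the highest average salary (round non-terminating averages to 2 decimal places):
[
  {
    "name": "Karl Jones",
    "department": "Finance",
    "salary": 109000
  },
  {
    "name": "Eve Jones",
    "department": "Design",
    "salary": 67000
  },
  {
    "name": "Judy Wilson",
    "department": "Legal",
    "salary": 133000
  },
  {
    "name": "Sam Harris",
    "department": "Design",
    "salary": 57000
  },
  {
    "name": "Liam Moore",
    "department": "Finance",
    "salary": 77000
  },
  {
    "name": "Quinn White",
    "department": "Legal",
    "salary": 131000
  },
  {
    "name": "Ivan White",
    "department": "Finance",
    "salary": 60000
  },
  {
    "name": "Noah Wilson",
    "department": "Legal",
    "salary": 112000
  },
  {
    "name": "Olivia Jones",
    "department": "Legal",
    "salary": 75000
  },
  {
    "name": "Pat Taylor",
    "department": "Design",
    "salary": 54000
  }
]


Group by: department

Groups:
  Design: 3 people, avg salary = 178000/3 ≈ $59333.33
  Finance: 3 people, avg salary = 246000/3 = $82000
  Legal: 4 people, avg salary = 451000/4 = $112750

Highest average salary: Legal ($112750)

Legal ($112750)


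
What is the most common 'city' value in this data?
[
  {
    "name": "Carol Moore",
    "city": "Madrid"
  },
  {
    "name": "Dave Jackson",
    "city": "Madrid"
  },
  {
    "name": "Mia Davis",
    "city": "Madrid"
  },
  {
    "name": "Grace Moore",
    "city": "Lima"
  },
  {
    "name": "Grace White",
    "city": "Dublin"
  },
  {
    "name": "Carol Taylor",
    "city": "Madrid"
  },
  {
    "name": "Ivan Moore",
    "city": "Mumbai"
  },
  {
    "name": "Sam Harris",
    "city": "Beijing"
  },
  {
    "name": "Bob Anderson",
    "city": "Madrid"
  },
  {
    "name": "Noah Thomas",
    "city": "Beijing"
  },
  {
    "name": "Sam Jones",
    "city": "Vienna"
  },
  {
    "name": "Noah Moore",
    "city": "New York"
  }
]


Counting 'city' values across 12 records:

  Madrid: 5 #####
  Beijing: 2 ##
  Lima: 1 #
  Dublin: 1 #
  Mumbai: 1 #
  Vienna: 1 #
  New York: 1 #

Most common: Madrid (5 times)

Madrid (5 times)


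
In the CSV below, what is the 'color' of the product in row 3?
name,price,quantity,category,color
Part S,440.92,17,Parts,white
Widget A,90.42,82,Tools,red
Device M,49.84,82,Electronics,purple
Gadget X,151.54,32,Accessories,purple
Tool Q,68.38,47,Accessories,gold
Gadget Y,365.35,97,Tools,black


Query: Row 3 ('Device M'), column 'color'
Value: purple

purple


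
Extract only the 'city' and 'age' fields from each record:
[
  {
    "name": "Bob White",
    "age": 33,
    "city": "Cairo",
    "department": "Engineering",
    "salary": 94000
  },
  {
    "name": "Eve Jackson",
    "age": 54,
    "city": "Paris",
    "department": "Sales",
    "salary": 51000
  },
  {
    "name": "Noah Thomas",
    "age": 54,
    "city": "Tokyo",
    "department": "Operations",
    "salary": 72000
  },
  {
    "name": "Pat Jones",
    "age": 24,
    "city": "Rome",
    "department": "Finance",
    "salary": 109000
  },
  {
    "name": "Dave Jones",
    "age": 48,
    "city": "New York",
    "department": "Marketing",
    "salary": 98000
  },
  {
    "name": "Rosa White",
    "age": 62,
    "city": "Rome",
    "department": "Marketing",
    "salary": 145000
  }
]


Original: 6 records with fields: name, age, city, department, salary
Keep: ['city', 'age']
Drop: ['name', 'department', 'salary']
Result: 6 records, 2 fields each

[
  {
    "city": "Cairo",
    "age": 33
  },
  {
    "city": "Paris",
    "age": 54
  },
  {
    "city": "Tokyo",
    "age": 54
  },
  {
    "city": "Rome",
    "age": 24
  },
  {
    "city": "New York",
    "age": 48
  },
  {
    "city": "Rome",
    "age": 62
  }
]


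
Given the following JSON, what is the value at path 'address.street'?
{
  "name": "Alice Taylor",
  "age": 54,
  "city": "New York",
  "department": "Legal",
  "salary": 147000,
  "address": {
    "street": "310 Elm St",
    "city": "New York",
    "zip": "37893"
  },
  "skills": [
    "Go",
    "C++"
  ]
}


Query: address.street
Path: address -> street
Value: 310 Elm St

310 Elm St


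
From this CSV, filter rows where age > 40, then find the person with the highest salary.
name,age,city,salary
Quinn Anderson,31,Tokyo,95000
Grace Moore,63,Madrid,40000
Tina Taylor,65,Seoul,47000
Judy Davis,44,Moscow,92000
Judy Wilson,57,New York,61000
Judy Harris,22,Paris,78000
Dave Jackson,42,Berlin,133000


Filter: age > 40
Sort by: salary (descending)

Filtered records (5):
  Dave Jackson, age 42, salary $133000
  Judy Davis, age 44, salary $92000
  Judy Wilson, age 57, salary $61000
  Tina Taylor, age 65, salary $47000
  Grace Moore, age 63, salary $40000

Highest salary: Dave Jackson ($133000)

Dave Jackson


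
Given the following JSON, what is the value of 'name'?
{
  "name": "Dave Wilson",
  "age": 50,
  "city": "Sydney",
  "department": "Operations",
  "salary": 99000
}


Looking up field 'name'
Value: Dave Wilson

Dave Wilson


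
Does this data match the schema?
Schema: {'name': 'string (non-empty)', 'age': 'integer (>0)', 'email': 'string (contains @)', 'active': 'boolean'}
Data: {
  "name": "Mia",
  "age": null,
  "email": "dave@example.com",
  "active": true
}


Validating each field against schema:
  name: OK (non-empty string)
  age: FAIL (null is not an integer)
  email: OK (string with @)
  active: OK (boolean)

Result: INVALID (1 error: age)

INVALID (1 error: age)


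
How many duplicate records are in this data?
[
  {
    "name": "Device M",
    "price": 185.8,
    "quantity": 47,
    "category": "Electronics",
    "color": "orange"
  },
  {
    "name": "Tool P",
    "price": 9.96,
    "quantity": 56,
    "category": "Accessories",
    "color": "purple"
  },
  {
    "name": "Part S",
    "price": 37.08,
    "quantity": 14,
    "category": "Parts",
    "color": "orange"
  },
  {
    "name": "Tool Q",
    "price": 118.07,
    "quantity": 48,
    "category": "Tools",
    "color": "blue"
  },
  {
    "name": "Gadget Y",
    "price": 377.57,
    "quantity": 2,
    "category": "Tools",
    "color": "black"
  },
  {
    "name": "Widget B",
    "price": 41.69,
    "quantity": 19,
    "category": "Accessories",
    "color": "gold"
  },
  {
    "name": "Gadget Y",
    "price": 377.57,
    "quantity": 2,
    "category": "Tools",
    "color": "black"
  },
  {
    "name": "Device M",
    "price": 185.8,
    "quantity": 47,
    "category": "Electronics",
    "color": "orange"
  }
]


Checking 8 records for duplicates:

  Row 1: Device M ($185.8, qty 47)
  Row 2: Tool P ($9.96, qty 56)
  Row 3: Part S ($37.08, qty 14)
  Row 4: Tool Q ($118.07, qty 48)
  Row 5: Gadget Y ($377.57, qty 2)
  Row 6: Widget B ($41.69, qty 19)
  Row 7: Gadget Y ($377.57, qty 2) <-- DUPLICATE
  Row 8: Device M ($185.8, qty 47) <-- DUPLICATE

Duplicates found: 2
Unique records: 6

2 duplicates, 6 unique


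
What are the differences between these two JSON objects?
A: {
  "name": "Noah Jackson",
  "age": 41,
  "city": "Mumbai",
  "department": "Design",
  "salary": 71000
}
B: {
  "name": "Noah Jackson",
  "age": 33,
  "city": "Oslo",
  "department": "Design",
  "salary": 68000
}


Comparing each field (in key order):
  name: same
  age: DIFFERENT
  city: DIFFERENT
  department: same
  salary: DIFFERENT
Differences:
  age: 41 -> 33
  city: Mumbai -> Oslo
  salary: 71000 -> 68000

3 field(s) changed

3 changes: age, city, salary


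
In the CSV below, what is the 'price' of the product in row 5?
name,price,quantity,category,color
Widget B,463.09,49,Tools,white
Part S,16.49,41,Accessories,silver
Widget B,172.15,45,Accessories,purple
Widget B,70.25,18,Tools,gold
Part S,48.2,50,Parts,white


Query: Row 5 ('Part S'), column 'price'
Value: 48.2

48.2


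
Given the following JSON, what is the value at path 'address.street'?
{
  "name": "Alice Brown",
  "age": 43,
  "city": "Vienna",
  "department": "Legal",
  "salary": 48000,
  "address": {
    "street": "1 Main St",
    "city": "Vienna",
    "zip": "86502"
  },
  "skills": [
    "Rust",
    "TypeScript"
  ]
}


Query: address.street
Path: address -> street
Value: 1 Main St

1 Main St


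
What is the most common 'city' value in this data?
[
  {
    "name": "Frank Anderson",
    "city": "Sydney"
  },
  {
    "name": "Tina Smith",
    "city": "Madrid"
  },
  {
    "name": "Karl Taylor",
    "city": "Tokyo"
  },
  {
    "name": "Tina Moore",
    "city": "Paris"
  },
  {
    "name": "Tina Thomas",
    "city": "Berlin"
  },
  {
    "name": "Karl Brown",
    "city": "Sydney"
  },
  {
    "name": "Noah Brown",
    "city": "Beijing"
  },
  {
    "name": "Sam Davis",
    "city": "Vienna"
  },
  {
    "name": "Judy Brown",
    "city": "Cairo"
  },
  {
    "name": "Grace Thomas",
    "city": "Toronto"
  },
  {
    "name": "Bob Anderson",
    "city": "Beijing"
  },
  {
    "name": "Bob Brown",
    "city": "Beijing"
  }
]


Counting 'city' values across 12 records:

  Beijing: 3 ###
  Sydney: 2 ##
  Madrid: 1 #
  Tokyo: 1 #
  Paris: 1 #
  Berlin: 1 #
  Vienna: 1 #
  Cairo: 1 #
  Toronto: 1 #

Most common: Beijing (3 times)

Beijing (3 times)


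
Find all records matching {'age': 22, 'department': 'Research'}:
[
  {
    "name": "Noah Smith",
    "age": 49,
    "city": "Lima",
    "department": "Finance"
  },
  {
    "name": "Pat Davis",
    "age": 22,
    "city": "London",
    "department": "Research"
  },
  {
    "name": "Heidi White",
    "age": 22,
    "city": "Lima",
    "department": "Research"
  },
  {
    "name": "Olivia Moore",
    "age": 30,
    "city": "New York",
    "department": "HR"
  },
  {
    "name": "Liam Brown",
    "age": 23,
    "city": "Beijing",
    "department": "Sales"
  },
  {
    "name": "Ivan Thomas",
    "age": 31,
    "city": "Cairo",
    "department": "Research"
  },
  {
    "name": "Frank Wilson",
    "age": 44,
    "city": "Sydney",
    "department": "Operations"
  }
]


Search criteria: {'age': 22, 'department': 'Research'}

Checking 7 records:
  Noah Smith: {age: 49, department: Finance}
  Pat Davis: {age: 22, department: Research} <-- MATCH
  Heidi White: {age: 22, department: Research} <-- MATCH
  Olivia Moore: {age: 30, department: HR}
  Liam Brown: {age: 23, department: Sales}
  Ivan Thomas: {age: 31, department: Research}
  Frank Wilson: {age: 44, department: Operations}

Matches: ["Pat Davis", "Heidi White"]

["Pat Davis", "Heidi White"]


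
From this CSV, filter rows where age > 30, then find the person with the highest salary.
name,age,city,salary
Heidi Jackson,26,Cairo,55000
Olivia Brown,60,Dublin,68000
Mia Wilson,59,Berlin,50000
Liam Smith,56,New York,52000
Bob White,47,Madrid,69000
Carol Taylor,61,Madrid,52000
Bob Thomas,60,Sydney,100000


Filter: age > 30
Sort by: salary (descending)

Filtered records (6):
  Bob Thomas, age 60, salary $100000
  Bob White, age 47, salary $69000
  Olivia Brown, age 60, salary $68000
  Liam Smith, age 56, salary $52000
  Carol Taylor, age 61, salary $52000
  Mia Wilson, age 59, salary $50000

Highest salary: Bob Thomas ($100000)

Bob Thomas


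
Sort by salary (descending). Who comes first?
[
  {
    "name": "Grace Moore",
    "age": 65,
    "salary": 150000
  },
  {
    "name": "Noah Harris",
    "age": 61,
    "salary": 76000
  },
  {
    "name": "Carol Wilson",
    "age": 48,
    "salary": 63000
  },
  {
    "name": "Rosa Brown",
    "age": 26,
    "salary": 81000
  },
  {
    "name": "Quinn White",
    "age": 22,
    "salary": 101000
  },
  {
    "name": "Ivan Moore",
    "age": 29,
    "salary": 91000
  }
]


Sort by: salary (descending)

Sorted order:
  1. Grace Moore (salary = 150000)
  2. Quinn White (salary = 101000)
  3. Ivan Moore (salary = 91000)
  4. Rosa Brown (salary = 81000)
  5. Noah Harris (salary = 76000)
  6. Carol Wilson (salary = 63000)

First: Grace Moore

Grace Moore


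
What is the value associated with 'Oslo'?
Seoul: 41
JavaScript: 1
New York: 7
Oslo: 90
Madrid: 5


Looking up key 'Oslo'
Value: 90

90


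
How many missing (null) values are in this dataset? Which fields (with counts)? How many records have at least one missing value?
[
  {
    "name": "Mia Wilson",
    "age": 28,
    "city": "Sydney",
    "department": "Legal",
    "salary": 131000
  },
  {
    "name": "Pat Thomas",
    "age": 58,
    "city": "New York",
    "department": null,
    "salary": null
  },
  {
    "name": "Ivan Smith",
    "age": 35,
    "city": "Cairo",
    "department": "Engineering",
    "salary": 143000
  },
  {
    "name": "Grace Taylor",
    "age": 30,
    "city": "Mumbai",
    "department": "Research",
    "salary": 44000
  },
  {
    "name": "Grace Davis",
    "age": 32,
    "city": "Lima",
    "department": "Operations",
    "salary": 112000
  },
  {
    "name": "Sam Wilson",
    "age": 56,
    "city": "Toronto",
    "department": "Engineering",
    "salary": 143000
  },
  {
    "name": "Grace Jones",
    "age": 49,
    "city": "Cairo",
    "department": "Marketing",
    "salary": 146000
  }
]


Checking for missing (null) values in 7 records:

  Mia Wilson: complete
  Pat Thomas: department, salary
  Ivan Smith: complete
  Grace Taylor: complete
  Grace Davis: complete
  Sam Wilson: complete
  Grace Jones: complete

Per field:
  name: 0 missing
  age: 0 missing
  city: 0 missing
  department: 1 missing
  salary: 1 missing

Total missing values: 2
Records with any missing: 1

2 missing values (department: 1, salary: 1); 1 incomplete records


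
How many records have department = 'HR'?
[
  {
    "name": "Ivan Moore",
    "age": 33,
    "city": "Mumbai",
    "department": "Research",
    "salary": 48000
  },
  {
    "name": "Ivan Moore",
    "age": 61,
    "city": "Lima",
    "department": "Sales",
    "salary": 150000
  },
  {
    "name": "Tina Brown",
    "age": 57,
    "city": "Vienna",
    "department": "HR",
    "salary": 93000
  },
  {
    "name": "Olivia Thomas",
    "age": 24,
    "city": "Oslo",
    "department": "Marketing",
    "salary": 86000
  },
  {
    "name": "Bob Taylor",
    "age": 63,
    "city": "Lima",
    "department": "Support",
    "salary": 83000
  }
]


Data: 5 records
Condition: department = 'HR'

Checking each record:
  Ivan Moore: Research
  Ivan Moore: Sales
  Tina Brown: HR MATCH
  Olivia Thomas: Marketing
  Bob Taylor: Support

Count: 1

1


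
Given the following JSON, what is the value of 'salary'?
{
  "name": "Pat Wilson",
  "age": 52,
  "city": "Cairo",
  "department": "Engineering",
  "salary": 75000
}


Looking up field 'salary'
Value: 75000

75000


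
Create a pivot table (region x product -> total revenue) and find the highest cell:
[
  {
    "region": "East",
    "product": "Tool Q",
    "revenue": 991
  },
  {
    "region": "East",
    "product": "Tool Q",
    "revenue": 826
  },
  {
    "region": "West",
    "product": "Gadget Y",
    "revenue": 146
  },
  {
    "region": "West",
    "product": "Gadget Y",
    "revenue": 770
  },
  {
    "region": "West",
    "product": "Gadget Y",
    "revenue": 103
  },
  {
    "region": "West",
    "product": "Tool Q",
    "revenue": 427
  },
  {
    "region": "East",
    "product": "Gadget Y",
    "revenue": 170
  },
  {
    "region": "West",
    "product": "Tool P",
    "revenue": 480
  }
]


Pivot: region (rows) x product (columns) -> total revenue

     Gadget Y      Tool P        Tool Q      
East           170             0          1817  
West          1019           480           427  

Highest: East / Tool Q = $1817

East / Tool Q = $1817


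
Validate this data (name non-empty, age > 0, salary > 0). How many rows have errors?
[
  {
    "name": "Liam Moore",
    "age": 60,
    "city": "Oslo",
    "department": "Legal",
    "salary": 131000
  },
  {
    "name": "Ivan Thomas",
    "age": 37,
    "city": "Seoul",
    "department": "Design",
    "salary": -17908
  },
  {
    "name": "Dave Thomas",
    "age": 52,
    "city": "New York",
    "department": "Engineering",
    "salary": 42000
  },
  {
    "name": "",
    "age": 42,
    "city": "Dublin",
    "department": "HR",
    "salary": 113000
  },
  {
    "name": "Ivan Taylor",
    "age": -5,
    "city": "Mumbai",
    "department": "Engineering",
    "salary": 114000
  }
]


Validating 5 records:
Rules: name non-empty, age > 0, salary > 0

  Row 1 (Liam Moore): OK
  Row 2 (Ivan Thomas): negative salary: -17908
  Row 3 (Dave Thomas): OK
  Row 4 (???): empty name
  Row 5 (Ivan Taylor): negative age: -5

Total errors: 3

3 errors


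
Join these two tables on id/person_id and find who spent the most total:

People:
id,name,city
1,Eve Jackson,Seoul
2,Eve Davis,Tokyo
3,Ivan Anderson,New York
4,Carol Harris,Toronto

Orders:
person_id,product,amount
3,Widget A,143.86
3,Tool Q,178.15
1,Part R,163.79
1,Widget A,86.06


Join on: people.id = orders.person_id

Joined rows:
  Ivan Anderson (New York) bought Widget A for $143.86
  Ivan Anderson (New York) bought Tool Q for $178.15
  Eve Jackson (Seoul) bought Part R for $163.79
  Eve Jackson (Seoul) bought Widget A for $86.06

Total per person:
  Ivan Anderson: $322.01
  Eve Jackson: $249.85

Top spender: Ivan Anderson ($322.01)

Ivan Anderson ($322.01)


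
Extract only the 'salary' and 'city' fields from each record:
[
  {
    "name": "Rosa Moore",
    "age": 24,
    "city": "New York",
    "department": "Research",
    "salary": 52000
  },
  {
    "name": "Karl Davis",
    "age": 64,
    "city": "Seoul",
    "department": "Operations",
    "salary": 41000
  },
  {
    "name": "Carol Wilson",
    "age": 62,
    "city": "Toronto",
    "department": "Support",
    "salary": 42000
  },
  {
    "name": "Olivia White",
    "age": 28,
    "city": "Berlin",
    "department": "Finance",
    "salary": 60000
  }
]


Original: 4 records with fields: name, age, city, department, salary
Keep: ['salary', 'city']
Drop: ['name', 'age', 'department']
Result: 4 records, 2 fields each

[
  {
    "salary": 52000,
    "city": "New York"
  },
  {
    "salary": 41000,
    "city": "Seoul"
  },
  {
    "salary": 42000,
    "city": "Toronto"
  },
  {
    "salary": 60000,
    "city": "Berlin"
  }
]


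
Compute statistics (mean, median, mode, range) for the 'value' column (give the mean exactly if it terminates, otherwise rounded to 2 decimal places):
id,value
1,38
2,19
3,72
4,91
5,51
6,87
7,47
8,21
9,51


Data: [38, 19, 72, 91, 51, 87, 47, 21, 51]
Count: 9
Sum: 477
Mean: 477/9 = 53
Sorted: [19, 21, 38, 47, 51, 51, 72, 87, 91]
Median: 51.0
Mode: 51 (2 times)
Range: 91 - 19 = 72
Min: 19, Max: 91

mean=53, median=51.0, mode=51, range=72


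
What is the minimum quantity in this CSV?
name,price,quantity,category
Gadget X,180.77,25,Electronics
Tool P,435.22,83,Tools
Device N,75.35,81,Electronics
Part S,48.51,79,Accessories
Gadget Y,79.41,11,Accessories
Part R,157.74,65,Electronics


Computing minimum quantity:
Values: [25, 83, 81, 79, 11, 65]
Min = 11

11


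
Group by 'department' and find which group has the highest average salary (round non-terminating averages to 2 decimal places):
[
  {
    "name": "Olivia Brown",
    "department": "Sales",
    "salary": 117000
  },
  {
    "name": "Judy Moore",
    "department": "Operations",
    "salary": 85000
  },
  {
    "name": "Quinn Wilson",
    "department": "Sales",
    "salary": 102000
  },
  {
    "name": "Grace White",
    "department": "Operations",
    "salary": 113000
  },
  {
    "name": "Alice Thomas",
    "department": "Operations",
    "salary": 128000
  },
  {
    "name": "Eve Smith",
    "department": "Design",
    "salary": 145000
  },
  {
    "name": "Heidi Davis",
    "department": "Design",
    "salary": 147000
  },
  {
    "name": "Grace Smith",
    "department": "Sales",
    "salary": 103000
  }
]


Group by: department

Groups:
  Design: 2 people, avg salary = 292000/2 = $146000
  Operations: 3 people, avg salary = 326000/3 ≈ $108666.67
  Sales: 3 people, avg salary = 322000/3 ≈ $107333.33

Highest average salary: Design ($146000)

Design ($146000)


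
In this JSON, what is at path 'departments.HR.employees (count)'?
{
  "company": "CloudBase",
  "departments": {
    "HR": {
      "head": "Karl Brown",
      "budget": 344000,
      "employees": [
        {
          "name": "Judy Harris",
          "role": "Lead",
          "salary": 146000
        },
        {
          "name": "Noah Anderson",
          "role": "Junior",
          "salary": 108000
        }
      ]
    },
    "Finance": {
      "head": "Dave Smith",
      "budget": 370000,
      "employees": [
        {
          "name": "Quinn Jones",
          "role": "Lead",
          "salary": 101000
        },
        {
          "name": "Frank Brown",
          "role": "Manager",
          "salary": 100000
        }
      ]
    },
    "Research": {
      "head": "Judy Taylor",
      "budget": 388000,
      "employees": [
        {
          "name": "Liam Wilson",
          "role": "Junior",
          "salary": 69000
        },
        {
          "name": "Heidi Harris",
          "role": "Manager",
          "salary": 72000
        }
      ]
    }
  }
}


Path: departments.HR.employees (count)

Navigate:
  -> departments
  -> HR
  -> employees (array, length 2)

2


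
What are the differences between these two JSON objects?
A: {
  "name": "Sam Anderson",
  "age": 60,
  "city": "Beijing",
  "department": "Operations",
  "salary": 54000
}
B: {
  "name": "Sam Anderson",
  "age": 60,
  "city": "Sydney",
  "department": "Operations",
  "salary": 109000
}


Comparing each field (in key order):
  name: same
  age: same
  city: DIFFERENT
  department: same
  salary: DIFFERENT
Differences:
  city: Beijing -> Sydney
  salary: 54000 -> 109000

2 field(s) changed

2 changes: city, salary


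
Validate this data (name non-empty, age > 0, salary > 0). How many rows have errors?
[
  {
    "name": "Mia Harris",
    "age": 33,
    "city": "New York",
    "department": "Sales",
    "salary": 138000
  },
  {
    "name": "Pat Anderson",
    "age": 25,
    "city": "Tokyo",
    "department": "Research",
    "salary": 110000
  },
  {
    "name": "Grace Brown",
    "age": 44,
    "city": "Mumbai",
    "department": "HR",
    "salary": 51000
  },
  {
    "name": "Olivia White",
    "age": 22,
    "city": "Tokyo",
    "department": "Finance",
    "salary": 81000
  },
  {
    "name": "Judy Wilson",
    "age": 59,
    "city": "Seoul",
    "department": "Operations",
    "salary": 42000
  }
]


Validating 5 records:
Rules: name non-empty, age > 0, salary > 0

  Row 1 (Mia Harris): OK
  Row 2 (Pat Anderson): OK
  Row 3 (Grace Brown): OK
  Row 4 (Olivia White): OK
  Row 5 (Judy Wilson): OK

Total errors: 0

0 errors


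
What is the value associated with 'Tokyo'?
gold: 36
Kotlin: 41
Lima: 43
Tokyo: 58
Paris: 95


Looking up key 'Tokyo'
Value: 58

58


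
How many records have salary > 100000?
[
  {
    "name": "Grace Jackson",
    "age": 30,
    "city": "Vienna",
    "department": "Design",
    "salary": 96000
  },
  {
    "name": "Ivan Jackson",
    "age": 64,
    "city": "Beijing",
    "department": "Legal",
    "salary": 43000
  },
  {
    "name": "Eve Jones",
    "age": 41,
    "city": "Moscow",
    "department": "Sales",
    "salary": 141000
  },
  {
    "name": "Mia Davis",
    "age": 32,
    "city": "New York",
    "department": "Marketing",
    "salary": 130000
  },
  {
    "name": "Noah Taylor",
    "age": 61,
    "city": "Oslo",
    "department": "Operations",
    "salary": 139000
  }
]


Data: 5 records
Condition: salary > 100000

Checking each record:
  Grace Jackson: 96000
  Ivan Jackson: 43000
  Eve Jones: 141000 MATCH
  Mia Davis: 130000 MATCH
  Noah Taylor: 139000 MATCH

Count: 3

3


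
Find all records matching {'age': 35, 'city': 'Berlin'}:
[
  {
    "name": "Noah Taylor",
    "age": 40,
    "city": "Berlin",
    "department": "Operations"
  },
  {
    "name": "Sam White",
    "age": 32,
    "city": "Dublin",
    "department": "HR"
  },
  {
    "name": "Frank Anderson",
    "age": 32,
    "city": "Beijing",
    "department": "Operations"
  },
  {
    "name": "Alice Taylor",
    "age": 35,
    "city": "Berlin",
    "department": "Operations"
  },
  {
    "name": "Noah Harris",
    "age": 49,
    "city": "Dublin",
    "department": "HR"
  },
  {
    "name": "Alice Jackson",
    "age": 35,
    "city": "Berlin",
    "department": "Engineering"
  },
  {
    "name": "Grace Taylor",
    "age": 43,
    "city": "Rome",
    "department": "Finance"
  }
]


Search criteria: {'age': 35, 'city': 'Berlin'}

Checking 7 records:
  Noah Taylor: {age: 40, city: Berlin}
  Sam White: {age: 32, city: Dublin}
  Frank Anderson: {age: 32, city: Beijing}
  Alice Taylor: {age: 35, city: Berlin} <-- MATCH
  Noah Harris: {age: 49, city: Dublin}
  Alice Jackson: {age: 35, city: Berlin} <-- MATCH
  Grace Taylor: {age: 43, city: Rome}

Matches: ["Alice Taylor", "Alice Jackson"]

["Alice Taylor", "Alice Jackson"]


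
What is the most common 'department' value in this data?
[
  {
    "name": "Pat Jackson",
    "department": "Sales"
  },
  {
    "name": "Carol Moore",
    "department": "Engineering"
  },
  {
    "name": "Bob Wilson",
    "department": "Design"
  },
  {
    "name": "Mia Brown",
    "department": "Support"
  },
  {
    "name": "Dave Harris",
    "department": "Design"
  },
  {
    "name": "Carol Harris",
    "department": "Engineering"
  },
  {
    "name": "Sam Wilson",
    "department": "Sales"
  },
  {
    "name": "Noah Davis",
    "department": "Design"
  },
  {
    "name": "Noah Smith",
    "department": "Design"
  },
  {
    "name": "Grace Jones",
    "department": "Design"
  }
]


Counting 'department' values across 10 records:

  Design: 5 #####
  Sales: 2 ##
  Engineering: 2 ##
  Support: 1 #

Most common: Design (5 times)

Design (5 times)


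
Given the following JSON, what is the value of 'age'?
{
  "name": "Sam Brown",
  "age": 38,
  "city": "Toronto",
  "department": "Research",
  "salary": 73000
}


Looking up field 'age'
Value: 38

38


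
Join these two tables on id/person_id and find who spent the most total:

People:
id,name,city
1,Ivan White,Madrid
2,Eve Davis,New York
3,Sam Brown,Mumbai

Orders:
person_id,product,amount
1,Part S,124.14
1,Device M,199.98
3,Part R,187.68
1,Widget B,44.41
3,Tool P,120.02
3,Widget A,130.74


Join on: people.id = orders.person_id

Joined rows:
  Ivan White (Madrid) bought Part S for $124.14
  Ivan White (Madrid) bought Device M for $199.98
  Sam Brown (Mumbai) bought Part R for $187.68
  Ivan White (Madrid) bought Widget B for $44.41
  Sam Brown (Mumbai) bought Tool P for $120.02
  Sam Brown (Mumbai) bought Widget A for $130.74

Total per person:
  Sam Brown: $438.44
  Ivan White: $368.53

Top spender: Sam Brown ($438.44)

Sam Brown ($438.44)


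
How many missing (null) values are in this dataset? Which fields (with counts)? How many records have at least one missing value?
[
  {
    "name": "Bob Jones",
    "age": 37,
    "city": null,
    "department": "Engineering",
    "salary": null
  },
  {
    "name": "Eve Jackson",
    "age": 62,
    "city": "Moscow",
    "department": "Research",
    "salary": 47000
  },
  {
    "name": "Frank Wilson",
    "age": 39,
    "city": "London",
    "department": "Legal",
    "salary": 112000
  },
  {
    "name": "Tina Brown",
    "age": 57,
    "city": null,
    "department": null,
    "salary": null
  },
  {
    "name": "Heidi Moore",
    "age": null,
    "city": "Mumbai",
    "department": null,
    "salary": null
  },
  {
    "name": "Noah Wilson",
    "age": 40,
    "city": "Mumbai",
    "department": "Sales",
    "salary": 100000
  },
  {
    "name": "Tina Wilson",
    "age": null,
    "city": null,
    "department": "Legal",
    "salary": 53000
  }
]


Checking for missing (null) values in 7 records:

  Bob Jones: city, salary
  Eve Jackson: complete
  Frank Wilson: complete
  Tina Brown: city, department, salary
  Heidi Moore: age, department, salary
  Noah Wilson: complete
  Tina Wilson: age, city

Per field:
  name: 0 missing
  age: 2 missing
  city: 3 missing
  department: 2 missing
  salary: 3 missing

Total missing values: 10
Records with any missing: 4

10 missing values (age: 2, city: 3, department: 2, salary: 3); 4 incomplete records


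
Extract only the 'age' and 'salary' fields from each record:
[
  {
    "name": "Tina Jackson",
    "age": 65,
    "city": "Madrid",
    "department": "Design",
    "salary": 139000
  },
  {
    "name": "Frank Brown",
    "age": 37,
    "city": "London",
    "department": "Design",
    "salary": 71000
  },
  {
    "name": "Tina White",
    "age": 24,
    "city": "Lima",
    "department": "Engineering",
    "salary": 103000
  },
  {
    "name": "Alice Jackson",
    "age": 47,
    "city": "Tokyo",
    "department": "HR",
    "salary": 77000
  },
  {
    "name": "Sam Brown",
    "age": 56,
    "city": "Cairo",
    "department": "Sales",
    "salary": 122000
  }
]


Original: 5 records with fields: name, age, city, department, salary
Keep: ['age', 'salary']
Drop: ['name', 'city', 'department']
Result: 5 records, 2 fields each

[
  {
    "age": 65,
    "salary": 139000
  },
  {
    "age": 37,
    "salary": 71000
  },
  {
    "age": 24,
    "salary": 103000
  },
  {
    "age": 47,
    "salary": 77000
  },
  {
    "age": 56,
    "salary": 122000
  }
]


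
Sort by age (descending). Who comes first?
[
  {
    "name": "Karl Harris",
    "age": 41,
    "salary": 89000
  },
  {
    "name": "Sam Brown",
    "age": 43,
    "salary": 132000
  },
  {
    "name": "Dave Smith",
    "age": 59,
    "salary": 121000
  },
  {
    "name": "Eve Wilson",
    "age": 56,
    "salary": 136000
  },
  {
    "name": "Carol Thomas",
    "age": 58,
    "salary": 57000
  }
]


Sort by: age (descending)

Sorted order:
  1. Dave Smith (age = 59)
  2. Carol Thomas (age = 58)
  3. Eve Wilson (age = 56)
  4. Sam Brown (age = 43)
  5. Karl Harris (age = 41)

First: Dave Smith

Dave Smith


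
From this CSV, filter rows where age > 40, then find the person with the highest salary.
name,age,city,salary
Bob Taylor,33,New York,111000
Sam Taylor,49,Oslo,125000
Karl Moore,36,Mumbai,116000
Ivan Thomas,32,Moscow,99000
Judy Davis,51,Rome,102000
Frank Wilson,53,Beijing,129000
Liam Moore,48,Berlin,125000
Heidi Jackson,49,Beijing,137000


Filter: age > 40
Sort by: salary (descending)

Filtered records (5):
  Heidi Jackson, age 49, salary $137000
  Frank Wilson, age 53, salary $129000
  Sam Taylor, age 49, salary $125000
  Liam Moore, age 48, salary $125000
  Judy Davis, age 51, salary $102000

Highest salary: Heidi Jackson ($137000)

Heidi Jackson


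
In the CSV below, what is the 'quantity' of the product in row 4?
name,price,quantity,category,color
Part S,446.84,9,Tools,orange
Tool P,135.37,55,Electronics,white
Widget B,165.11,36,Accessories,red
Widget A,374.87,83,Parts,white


Query: Row 4 ('Widget A'), column 'quantity'
Value: 83

83


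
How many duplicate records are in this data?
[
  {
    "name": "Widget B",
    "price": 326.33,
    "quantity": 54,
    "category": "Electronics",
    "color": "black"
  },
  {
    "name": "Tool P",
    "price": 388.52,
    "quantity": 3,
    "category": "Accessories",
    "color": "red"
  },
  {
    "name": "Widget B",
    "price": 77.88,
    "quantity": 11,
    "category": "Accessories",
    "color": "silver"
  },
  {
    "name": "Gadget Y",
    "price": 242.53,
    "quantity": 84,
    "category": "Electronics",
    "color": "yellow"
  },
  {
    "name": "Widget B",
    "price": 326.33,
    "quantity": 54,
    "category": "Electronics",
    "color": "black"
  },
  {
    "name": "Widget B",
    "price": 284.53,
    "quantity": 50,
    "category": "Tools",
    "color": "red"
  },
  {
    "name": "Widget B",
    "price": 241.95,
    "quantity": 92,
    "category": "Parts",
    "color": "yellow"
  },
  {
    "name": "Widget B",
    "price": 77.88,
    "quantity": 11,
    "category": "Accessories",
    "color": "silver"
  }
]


Checking 8 records for duplicates:

  Row 1: Widget B ($326.33, qty 54)
  Row 2: Tool P ($388.52, qty 3)
  Row 3: Widget B ($77.88, qty 11)
  Row 4: Gadget Y ($242.53, qty 84)
  Row 5: Widget B ($326.33, qty 54) <-- DUPLICATE
  Row 6: Widget B ($284.53, qty 50)
  Row 7: Widget B ($241.95, qty 92)
  Row 8: Widget B ($77.88, qty 11) <-- DUPLICATE

Duplicates found: 2
Unique records: 6

2 duplicates, 6 unique


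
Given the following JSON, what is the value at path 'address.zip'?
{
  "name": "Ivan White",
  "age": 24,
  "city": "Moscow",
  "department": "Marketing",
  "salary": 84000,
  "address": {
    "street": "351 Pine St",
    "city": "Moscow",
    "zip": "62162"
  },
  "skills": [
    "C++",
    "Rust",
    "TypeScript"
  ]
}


Query: address.zip
Path: address -> zip
Value: 62162

62162


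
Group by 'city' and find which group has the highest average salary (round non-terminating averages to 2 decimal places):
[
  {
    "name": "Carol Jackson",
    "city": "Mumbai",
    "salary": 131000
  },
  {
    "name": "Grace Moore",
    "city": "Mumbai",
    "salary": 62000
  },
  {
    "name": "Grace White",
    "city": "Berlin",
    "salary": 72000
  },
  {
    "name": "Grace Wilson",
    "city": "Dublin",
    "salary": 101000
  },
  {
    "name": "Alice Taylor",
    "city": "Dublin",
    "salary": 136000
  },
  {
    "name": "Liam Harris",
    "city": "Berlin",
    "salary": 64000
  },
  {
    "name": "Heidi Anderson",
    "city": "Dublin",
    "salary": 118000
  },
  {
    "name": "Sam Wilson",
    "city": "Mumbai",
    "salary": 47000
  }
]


Group by: city

Groups:
  Berlin: 2 people, avg salary = 136000/2 = $68000
  Dublin: 3 people, avg salary = 355000/3 ≈ $118333.33
  Mumbai: 3 people, avg salary = 240000/3 = $80000

Highest average salary: Dublin (≈$118333.33)

Dublin (≈$118333.33)


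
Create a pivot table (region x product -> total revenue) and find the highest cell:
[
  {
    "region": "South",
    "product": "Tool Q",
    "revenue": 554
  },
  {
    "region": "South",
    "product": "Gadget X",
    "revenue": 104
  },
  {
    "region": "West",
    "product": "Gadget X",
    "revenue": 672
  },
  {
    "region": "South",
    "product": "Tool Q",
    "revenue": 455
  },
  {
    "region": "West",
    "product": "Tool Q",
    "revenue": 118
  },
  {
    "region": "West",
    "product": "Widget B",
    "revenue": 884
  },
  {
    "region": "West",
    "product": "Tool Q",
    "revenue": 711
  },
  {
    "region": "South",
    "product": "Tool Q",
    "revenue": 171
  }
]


Pivot: region (rows) x product (columns) -> total revenue

     Gadget X      Tool Q        Widget B    
South          104          1180             0  
West           672           829           884  

Highest: South / Tool Q = $1180

South / Tool Q = $1180


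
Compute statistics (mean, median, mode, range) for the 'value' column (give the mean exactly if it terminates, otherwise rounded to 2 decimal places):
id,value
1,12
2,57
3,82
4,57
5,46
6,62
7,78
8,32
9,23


Data: [12, 57, 82, 57, 46, 62, 78, 32, 23]
Count: 9
Sum: 449
Mean: 449/9 ≈ 49.89 (rounded to 2 decimal places)
Sorted: [12, 23, 32, 46, 57, 57, 62, 78, 82]
Median: 57.0
Mode: 57 (2 times)
Range: 82 - 12 = 70
Min: 12, Max: 82

mean≈49.89, median=57.0, mode=57, range=70


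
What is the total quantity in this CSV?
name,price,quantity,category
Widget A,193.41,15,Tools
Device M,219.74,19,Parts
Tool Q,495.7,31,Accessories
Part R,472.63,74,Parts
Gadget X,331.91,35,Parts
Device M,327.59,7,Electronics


Computing total quantity:
Values: [15, 19, 31, 74, 35, 7]
Sum = 181

181


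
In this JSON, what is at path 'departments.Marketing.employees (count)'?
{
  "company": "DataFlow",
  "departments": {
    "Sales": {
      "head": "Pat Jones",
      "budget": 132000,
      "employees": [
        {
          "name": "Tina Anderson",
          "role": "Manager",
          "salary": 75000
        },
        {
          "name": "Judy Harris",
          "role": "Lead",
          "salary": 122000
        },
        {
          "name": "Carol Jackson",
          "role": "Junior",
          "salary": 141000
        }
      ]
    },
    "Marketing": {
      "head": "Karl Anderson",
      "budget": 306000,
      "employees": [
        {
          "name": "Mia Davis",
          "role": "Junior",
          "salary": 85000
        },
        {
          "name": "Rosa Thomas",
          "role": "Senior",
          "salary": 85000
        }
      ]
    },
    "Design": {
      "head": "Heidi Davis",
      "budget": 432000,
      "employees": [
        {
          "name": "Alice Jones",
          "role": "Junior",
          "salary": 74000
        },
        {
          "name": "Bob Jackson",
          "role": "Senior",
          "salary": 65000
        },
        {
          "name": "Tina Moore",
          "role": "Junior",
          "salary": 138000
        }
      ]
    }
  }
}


Path: departments.Marketing.employees (count)

Navigate:
  -> departments
  -> Marketing
  -> employees (array, length 2)

2


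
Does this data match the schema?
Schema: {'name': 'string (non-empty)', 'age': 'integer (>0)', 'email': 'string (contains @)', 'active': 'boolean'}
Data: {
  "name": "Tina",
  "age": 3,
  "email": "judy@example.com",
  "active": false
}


Validating each field against schema:
  name: OK (non-empty string)
  age: OK (positive integer)
  email: OK (string with @)
  active: OK (boolean)

Result: VALID

VALID


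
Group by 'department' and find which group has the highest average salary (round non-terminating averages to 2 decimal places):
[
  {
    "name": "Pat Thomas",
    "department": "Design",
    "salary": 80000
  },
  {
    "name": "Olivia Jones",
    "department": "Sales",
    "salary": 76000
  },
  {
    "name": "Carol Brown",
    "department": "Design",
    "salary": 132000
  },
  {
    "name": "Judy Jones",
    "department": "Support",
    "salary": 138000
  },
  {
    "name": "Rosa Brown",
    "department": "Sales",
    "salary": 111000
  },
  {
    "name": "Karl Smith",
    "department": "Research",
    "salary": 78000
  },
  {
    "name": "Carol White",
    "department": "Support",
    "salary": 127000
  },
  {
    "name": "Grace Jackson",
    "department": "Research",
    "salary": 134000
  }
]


Group by: department

Groups:
  Design: 2 people, avg salary = 212000/2 = $106000
  Research: 2 people, avg salary = 212000/2 = $106000
  Sales: 2 people, avg salary = 187000/2 = $93500
  Support: 2 people, avg salary = 265000/2 = $132500

Highest average salary: Support ($132500)

Support ($132500)
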